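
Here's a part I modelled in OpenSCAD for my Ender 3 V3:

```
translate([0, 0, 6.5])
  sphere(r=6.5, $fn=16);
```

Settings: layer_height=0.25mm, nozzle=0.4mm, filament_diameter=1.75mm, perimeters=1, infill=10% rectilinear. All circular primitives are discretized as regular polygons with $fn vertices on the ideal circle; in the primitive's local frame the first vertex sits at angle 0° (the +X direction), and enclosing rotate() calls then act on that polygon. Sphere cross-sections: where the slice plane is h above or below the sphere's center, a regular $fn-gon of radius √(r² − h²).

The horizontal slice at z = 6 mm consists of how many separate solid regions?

1

At z = 6 mm: the r=6.5 sphere contributes a regular 16-gon of circumradius √(6.5²−0.5²) = 6.481. The result has 1 disconnected region.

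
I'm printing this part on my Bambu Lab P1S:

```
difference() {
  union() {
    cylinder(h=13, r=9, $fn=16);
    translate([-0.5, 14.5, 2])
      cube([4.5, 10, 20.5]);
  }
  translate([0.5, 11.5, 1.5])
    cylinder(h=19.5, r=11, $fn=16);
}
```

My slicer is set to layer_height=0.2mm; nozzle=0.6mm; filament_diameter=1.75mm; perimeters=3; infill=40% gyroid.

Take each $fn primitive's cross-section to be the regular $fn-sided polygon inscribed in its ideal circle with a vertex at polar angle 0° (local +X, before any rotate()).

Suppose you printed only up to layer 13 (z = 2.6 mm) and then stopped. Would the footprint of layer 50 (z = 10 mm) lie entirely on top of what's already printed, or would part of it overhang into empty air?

entirely on top

Compare the two slices. At z = 2.6: the r=9 cylinder gives a regular 16-gon of circumradius 9 (constant along its height) (area = (16/2)·9.000²·sin(360°/16) = 247.98 mm²); the cube at (-0.5, 14.5) is present — its section is the full 4.5×10 rectangle (area 45.00 mm²); Taking the union: the 2 present regions are separate (no shared area or edge), so areas and boundary lengths simply add and each stays a separate island — area = 292.98 mm²; the r=11 cylinder at (0.5, 11.5) contributes a regular 16-gon of circumradius 11 (area = (16/2)·11.000²·sin(360°/16) = 370.44 mm²); Taking the first minus the rest: starting from the result so far (292.98 mm²), the r=11 cylinder at (0.5, 11.5) partially overlaps it — only the 126.30 mm² overlap (of its 370.44 mm²) is removed, clipping the outline — area = 166.68 mm². At z = 10: the r=9 cylinder gives a regular 16-gon of circumradius 9 (constant along its height) (area = (16/2)·9.000²·sin(360°/16) = 247.98 mm²); the 4.5×10 cube at (-0.5, 14.5) contributes its full rectangle (area 45.00 mm²); Combining (union): the 2 present regions are separate (no shared area or edge), so areas and boundary lengths simply add and each stays a separate island — area = 292.98 mm²; the r=11 cylinder at (0.5, 11.5) contributes a regular 16-gon of circumradius 11 (area = (16/2)·11.000²·sin(360°/16) = 370.44 mm²); After the difference (first − rest): starting from that combined region (292.98 mm²), the r=11 cylinder at (0.5, 11.5) partially overlaps it — only the 126.30 mm² overlap (of its 370.44 mm²) is removed, clipping the outline — area = 166.68 mm². Checking containment: the cross-section at z = 10 is a subset of the cross-section at z = 2.6.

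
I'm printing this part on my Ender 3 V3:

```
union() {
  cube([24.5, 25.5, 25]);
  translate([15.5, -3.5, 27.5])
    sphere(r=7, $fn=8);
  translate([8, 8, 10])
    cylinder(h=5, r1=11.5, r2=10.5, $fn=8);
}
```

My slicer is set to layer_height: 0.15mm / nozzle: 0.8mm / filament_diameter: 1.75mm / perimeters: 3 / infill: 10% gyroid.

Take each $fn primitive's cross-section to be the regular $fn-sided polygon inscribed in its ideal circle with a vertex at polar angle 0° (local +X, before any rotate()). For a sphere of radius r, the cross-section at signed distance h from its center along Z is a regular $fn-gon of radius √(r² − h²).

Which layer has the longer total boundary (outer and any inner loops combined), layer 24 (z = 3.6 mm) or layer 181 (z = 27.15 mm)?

Layer 24 (z = 3.6): the cube is present — its section is the full 24.5×25.5 rectangle (perimeter 100.00 mm); the sphere at (15.5, -3.5) is not intersected at this z (|z−center|=23.900 > r=7); the cone at (8, 8) is absent (z outside [10, 15]); Combining (union): only the 24.5×25.5 cube is present, so the union is just that shape — boundary = 100.00 mm. So its perimeter = 100.00 mm. Layer 181 (z = 27.15): the cube does not reach this height (z outside [0, 25]); the r=7 sphere at (15.5, -3.5) contributes a regular 8-gon of circumradius √(7²−0.35²) = 6.991 (perimeter = 2·8·6.991·sin(180°/8) = 42.81 mm); the cone at (8, 8) is not intersected at this z (z outside [10, 15]); Combining (union): only the r=7 sphere at (15.5, -3.5) is present, so the union is just that shape — boundary = 42.81 mm. So its perimeter = 42.81 mm. Layer 24 is larger (100.00 vs 42.81 mm).

layer 24 (z = 3.6 mm)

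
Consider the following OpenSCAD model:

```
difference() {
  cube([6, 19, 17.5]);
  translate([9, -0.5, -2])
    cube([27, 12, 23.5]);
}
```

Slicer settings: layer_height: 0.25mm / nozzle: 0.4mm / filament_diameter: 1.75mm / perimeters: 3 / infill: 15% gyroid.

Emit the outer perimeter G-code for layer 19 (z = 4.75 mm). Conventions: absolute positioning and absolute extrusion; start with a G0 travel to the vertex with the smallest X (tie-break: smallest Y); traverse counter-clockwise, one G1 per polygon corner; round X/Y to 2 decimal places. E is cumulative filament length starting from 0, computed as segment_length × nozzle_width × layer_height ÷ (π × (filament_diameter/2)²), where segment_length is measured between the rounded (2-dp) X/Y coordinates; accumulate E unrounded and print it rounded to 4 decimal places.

At z = 4.75 mm: the cube (footprint 6×19) is included at this height; the cube at (9, -0.5) is present — its section is the full 27×12 rectangle; Taking the first minus the rest: starting from the 6×19 cube, the 27×12 cube at (9, -0.5) misses the remaining region (no effect) — 1 connected region. The outline is a single polygon with 4 vertices. Extrusion per mm of travel: 0.4 × 0.25 / (π × 0.875²) = 0.041575. Accumulating E over each segment gives final E = 2.0788.

G0 X0.00 Y0.00 Z4.75
G1 X6.00 Y0.00 E0.2495
G1 X6.00 Y19.00 E1.0394
G1 X0.00 Y19.00 E1.2888
G1 X0.00 Y0.00 E2.0788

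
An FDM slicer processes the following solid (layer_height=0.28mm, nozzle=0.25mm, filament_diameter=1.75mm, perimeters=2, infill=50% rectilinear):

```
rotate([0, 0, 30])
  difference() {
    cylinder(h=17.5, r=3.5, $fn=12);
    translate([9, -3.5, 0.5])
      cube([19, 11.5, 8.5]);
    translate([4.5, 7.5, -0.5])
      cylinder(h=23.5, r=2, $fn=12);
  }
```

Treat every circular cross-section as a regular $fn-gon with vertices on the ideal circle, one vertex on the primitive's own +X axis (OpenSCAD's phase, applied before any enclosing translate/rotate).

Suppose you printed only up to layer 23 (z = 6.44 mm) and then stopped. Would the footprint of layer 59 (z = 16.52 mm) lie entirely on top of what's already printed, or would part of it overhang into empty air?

entirely on top

Compare the two slices. At z = 6.44: the cylinder: section is a regular 12-gon, circumradius r=3.5 (area = (12/2)·3.500²·sin(360°/12) = 36.75 mm²); the 19×11.5 cube at (9, -3.5) contributes its full rectangle (area 218.50 mm²); the r=2 cylinder at (4.5, 7.5) contributes a regular 12-gon of circumradius 2 (area = (12/2)·2.000²·sin(360°/12) = 12.00 mm²); Taking the first minus the rest: starting from the r=3.5 cylinder (36.75 mm²), the 19×11.5 cube at (9, -3.5) misses the remaining region (no effect); the r=2 cylinder at (4.5, 7.5) misses the remaining region (no effect) — area = 36.75 mm²; (whole slice rotated 30° about Z — lengths, areas and connectivity unchanged). At z = 16.52: the r=3.5 cylinder gives a regular 12-gon of circumradius 3.5 (constant along its height) (area = (12/2)·3.500²·sin(360°/12) = 36.75 mm²); the cube at (9, -3.5) is not intersected at this z (z outside [0.5, 9]); the r=2 cylinder at (4.5, 7.5) contributes a regular 12-gon of circumradius 2 (area = (12/2)·2.000²·sin(360°/12) = 12.00 mm²); After the difference (first − rest): starting from the r=3.5 cylinder (36.75 mm²), the r=2 cylinder at (4.5, 7.5) misses the remaining region (no effect) — area = 36.75 mm²; (whole slice rotated 30° about Z — lengths, areas and connectivity unchanged). Checking containment: the cross-section at z = 16.52 is a subset of the cross-section at z = 6.44.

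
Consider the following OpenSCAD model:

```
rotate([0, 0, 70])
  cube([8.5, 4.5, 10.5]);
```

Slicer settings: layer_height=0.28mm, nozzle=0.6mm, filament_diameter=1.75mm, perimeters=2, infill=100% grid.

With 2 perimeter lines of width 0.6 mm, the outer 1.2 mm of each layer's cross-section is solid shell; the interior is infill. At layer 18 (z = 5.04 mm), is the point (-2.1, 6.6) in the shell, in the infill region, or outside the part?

shell

At z = 5.04 mm: the cube is present — its section is the full 8.5×4.5 rectangle; (rotated 70° about Z; rotation is an isometry so areas/perimeters/island counts are preserved). Overall, the cross-section is a single solid region. Undo the 70° rotation: the query point maps to (5.484, 4.231) in the un-rotated model frame. The nearest boundary edge runs (8.50, 4.50)→(0.00, 4.50); distance from the point to it = 0.27 mm. The point is inside the cross-section, 0.27 mm from the nearest boundary — within the 1.2 mm shell band (2 × 0.6).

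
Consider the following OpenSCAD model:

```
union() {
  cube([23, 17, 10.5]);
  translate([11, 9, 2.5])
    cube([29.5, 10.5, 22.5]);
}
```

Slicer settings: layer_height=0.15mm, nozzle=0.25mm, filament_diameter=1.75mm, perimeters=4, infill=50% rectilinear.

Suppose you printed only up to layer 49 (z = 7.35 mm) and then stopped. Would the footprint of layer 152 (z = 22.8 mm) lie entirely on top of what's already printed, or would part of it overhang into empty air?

entirely on top

Compare the two slices. At z = 7.35: the cube (footprint 23×17) is included at this height (area 391.00 mm²); the cube at (11, 9) (footprint 29.5×10.5) is included at this height (area 309.75 mm²); Merging all regions: the regions partially overlap — summed areas 700.75 mm² minus the doubly-counted overlap 96.00 mm² gives 604.75 mm² — area = 604.75 mm². At z = 22.8: the cube does not reach this height (z outside [0, 10.5]); the 29.5×10.5 cube at (11, 9) contributes its full rectangle (area 309.75 mm²); Taking the union: only the 29.5×10.5 cube at (11, 9) is present, so the union is just that shape — area = 309.75 mm². Checking containment: the cross-section at z = 22.8 is a subset of the cross-section at z = 7.35.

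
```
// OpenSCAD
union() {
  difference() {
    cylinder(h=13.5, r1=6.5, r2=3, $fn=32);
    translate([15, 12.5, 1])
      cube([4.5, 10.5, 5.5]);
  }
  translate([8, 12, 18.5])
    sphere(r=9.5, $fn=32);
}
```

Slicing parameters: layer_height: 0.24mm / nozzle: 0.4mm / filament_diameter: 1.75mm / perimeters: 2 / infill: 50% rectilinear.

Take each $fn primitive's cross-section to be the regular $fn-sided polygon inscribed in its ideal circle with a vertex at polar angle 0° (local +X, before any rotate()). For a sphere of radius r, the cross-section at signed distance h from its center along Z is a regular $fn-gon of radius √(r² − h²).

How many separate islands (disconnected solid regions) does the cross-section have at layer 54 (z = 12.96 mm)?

2

At z = 12.96 mm: the cone contributes a regular 32-gon of circumradius 3.140 (interpolated between r1=6.5 and r2=3 at t=0.960); the cube at (15, 12.5) is not intersected at this z (z outside [1, 6.5]); After the difference (first − rest): none of the subtracted shapes is present at this height, so the cone is unchanged — 1 connected region; the sphere at (8, 12): section is a regular 32-gon, circumradius = √(r²−h²) = √(9.5²−5.54²) = 7.717; Taking the union: the 2 present regions are separate (no shared area or edge), so areas and boundary lengths simply add and each stays a separate island — 2 connected regions. Overall, the cross-section has 2 separate islands. Island count = 2.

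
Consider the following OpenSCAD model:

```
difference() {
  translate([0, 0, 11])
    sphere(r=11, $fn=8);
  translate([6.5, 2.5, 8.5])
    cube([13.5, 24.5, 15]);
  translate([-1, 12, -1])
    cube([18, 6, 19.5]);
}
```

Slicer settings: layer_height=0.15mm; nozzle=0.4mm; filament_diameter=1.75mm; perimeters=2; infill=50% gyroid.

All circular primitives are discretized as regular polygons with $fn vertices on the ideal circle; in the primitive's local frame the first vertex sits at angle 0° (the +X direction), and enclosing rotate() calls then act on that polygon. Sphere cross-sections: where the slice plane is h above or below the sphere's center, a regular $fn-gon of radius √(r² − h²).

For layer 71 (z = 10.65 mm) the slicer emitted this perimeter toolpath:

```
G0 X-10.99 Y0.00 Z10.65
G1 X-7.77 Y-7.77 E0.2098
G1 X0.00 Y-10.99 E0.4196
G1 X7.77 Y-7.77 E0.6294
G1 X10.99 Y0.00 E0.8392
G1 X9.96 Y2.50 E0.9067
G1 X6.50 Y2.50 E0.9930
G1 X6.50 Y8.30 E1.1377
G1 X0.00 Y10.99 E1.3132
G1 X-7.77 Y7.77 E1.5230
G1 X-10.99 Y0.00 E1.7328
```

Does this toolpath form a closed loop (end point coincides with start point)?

Start point (G0): (-10.99, 0.00). End point (last G1): the path returns to the start — closed.

yes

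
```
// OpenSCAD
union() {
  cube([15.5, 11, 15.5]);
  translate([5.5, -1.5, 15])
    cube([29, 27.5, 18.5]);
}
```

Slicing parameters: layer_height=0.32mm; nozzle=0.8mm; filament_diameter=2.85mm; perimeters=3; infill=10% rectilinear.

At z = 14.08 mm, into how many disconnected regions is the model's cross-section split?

At z = 14.08 mm: the cube (footprint 15.5×11) is included at this height; the cube at (5.5, -1.5) is not intersected at this z (z outside [15, 33.5]); Combining (union): only the 15.5×11 cube is present, so the union is just that shape — 1 connected region. The result has 1 disconnected region.

1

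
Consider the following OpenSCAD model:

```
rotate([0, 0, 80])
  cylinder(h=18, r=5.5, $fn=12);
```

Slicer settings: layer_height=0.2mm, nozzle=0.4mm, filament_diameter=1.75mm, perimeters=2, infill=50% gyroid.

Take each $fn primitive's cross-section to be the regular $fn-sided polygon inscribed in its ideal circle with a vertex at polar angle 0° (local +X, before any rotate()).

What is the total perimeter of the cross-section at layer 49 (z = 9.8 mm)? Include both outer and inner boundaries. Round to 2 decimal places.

At z = 9.8 mm: the cylinder: section is a regular 12-gon, circumradius r=5.5 (perimeter = 2·12·5.500·sin(180°/12) = 34.16 mm); (whole slice rotated 80° about Z — lengths, areas and connectivity unchanged). Overall, the cross-section is a single solid region. Total boundary length (outer) = 34.16 mm.

34.16 mm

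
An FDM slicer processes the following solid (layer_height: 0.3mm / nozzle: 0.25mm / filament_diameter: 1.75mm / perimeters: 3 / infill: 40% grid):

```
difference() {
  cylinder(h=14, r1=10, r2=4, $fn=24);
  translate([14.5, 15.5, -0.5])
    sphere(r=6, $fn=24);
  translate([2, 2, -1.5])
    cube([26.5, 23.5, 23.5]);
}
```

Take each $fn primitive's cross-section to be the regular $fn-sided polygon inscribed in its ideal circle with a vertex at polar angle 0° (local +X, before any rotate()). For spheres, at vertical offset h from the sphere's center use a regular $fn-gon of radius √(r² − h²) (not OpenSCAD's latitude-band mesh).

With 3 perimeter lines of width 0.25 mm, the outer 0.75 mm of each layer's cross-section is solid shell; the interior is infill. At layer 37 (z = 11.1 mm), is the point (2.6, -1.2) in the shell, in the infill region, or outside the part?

At z = 11.1 mm: the cone (r1=10→r2=4) has section circumradius 5.243 here — a regular 24-gon; the sphere at (14.5, 15.5) is absent (|z−center|=11.600 > r=6); the cube at (2, 2) is present — its section is the full 26.5×23.5 rectangle; After the difference (first − rest): starting from the cone, the 26.5×23.5 cube at (2, 2) partially overlaps it — only the 5.01 mm² overlap (of its 622.75 mm²) is removed, clipping the outline — 1 connected region. Overall, the cross-section is a single solid region. The nearest boundary edge runs (5.06, -1.36)→(4.54, -2.62); distance from the point to it = 2.34 mm. The point is inside the cross-section and 2.34 mm from the nearest boundary — more than the 0.75 mm shell width (3 × 0.25), so it's in the infill interior.

infill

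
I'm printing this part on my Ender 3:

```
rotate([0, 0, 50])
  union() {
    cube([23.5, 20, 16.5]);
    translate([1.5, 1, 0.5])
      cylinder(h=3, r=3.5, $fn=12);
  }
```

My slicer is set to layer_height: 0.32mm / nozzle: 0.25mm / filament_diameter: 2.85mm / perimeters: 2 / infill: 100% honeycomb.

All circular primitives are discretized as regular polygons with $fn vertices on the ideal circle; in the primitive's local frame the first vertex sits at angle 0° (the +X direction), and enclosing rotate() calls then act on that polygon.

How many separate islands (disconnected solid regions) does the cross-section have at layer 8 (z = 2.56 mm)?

1

At z = 2.56 mm: the 23.5×20 cube contributes its full rectangle; the cylinder at (1.5, 1): section is a regular 12-gon, circumradius r=3.5; Merging all regions: the regions partially overlap (shared area 19.00 mm²), so overlapping operands fuse into one piece — 1 connected region; (rotated 50° about Z; rotation is an isometry so areas/perimeters/island counts are preserved). Overall, the cross-section is a single solid region. Island count = 1.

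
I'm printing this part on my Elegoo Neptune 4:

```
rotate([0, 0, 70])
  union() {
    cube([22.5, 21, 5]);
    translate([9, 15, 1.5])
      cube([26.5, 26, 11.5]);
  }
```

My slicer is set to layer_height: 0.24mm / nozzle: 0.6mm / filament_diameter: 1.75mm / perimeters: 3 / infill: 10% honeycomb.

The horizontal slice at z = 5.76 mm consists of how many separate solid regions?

At z = 5.76 mm: the cube is not intersected at this z (z outside [0, 5]); the cube at (9, 15) is present — its section is the full 26.5×26 rectangle; Merging all regions: only the 26.5×26 cube at (9, 15) is present, so the union is just that shape — 1 connected region; (whole slice rotated 70° about Z — lengths, areas and connectivity unchanged). The result has 1 disconnected region.

1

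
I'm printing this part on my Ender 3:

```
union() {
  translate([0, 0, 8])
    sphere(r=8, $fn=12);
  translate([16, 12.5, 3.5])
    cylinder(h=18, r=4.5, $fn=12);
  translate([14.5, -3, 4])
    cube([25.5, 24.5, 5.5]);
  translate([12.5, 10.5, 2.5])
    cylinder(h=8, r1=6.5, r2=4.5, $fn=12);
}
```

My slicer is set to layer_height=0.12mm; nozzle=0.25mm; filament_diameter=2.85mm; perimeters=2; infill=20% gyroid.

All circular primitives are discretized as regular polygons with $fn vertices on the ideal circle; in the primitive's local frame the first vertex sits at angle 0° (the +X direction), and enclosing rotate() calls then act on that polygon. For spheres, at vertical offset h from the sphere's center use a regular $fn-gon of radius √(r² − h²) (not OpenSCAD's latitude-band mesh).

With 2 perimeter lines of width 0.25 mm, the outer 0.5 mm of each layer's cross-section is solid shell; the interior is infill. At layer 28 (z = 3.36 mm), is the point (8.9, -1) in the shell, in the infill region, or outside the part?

outside

At z = 3.36 mm: the r=8 sphere slices to a regular 12-gon of circumradius 6.517 (√(r²−h²) with h=4.64 from center); the cylinder at (16, 12.5) does not reach this height (z outside [3.5, 21.5]); the cube at (14.5, -3) does not reach this height (z outside [4, 9.5]); the cone at (12.5, 10.5) contributes a regular 12-gon of circumradius 6.285 (interpolated between r1=6.5 and r2=4.5 at t=0.107); Combining (union): the 2 present regions are separate (no shared area or edge), so areas and boundary lengths simply add and each stays a separate island — 2 connected regions. Overall, the cross-section has 2 separate islands. The nearest boundary edge runs (6.52, 0.00)→(5.64, -3.26); distance from the point to it = 2.56 mm. The point is not inside any of the regions above, so it lies outside the cross-section (2.56 mm from the nearest boundary).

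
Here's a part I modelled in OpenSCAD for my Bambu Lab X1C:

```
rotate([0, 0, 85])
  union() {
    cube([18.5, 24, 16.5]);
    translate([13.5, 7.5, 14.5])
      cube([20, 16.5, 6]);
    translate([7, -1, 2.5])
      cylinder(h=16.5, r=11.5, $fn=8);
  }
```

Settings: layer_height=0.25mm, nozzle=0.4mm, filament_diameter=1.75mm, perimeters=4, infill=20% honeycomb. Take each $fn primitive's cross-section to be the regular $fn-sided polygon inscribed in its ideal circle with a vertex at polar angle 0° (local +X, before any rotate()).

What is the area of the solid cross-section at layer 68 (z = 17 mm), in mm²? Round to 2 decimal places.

703.95 mm²

At z = 17 mm: the cube does not reach this height (z outside [0, 16.5]); the cube at (13.5, 7.5) (footprint 20×16.5) is included at this height (area 330.00 mm²); the r=11.5 cylinder at (7, -1) gives a regular 8-gon of circumradius 11.5 (constant along its height) (area = (8/2)·11.500²·sin(360°/8) = 374.06 mm²); Taking the union: the regions partially overlap — summed areas 704.06 mm² minus the doubly-counted overlap 0.11 mm² gives 703.95 mm² — area = 703.95 mm²; (whole slice rotated 85° about Z — lengths, areas and connectivity unchanged). Overall, the cross-section is a single solid region. Net area = 703.95 mm².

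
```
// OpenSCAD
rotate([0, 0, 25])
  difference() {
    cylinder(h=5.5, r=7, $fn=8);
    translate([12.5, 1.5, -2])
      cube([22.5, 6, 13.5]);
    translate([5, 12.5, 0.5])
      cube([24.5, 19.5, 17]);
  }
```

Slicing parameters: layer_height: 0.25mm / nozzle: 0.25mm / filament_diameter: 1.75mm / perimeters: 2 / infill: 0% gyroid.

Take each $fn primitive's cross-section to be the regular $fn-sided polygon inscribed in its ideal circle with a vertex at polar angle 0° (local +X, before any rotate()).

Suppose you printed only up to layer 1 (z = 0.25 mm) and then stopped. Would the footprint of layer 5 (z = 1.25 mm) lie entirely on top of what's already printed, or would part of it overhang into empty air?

entirely on top

Compare the two slices. At z = 0.25: the cylinder: section is a regular 8-gon, circumradius r=7 (area = (8/2)·7.000²·sin(360°/8) = 138.59 mm²); the cube at (12.5, 1.5) is present — its section is the full 22.5×6 rectangle (area 135.00 mm²); the cube at (5, 12.5) does not reach this height (z outside [0.5, 17.5]); After the difference (first − rest): starting from the r=7 cylinder (138.59 mm²), the 22.5×6 cube at (12.5, 1.5) misses the remaining region (no effect) — area = 138.59 mm²; (rotated 25° about Z; rotation is an isometry so areas/perimeters/island counts are preserved). At z = 1.25: the r=7 cylinder contributes a regular 8-gon of circumradius 7 (area = (8/2)·7.000²·sin(360°/8) = 138.59 mm²); the 22.5×6 cube at (12.5, 1.5) contributes its full rectangle (area 135.00 mm²); the cube at (5, 12.5) (footprint 24.5×19.5) is included at this height (area 477.75 mm²); After the difference (first − rest): starting from the r=7 cylinder (138.59 mm²), the 22.5×6 cube at (12.5, 1.5) misses the remaining region (no effect); the 24.5×19.5 cube at (5, 12.5) misses the remaining region (no effect) — area = 138.59 mm²; (rotated 25° about Z; rotation is an isometry so areas/perimeters/island counts are preserved). Checking containment: the cross-section at z = 1.25 is a subset of the cross-section at z = 0.25.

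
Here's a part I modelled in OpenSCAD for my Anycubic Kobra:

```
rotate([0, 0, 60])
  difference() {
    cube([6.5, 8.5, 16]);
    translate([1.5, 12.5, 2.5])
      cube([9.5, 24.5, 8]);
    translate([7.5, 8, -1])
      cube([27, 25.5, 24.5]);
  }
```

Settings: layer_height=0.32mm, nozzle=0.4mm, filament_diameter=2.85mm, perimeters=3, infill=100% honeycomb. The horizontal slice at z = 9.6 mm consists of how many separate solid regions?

1

At z = 9.6 mm: the 6.5×8.5 cube contributes its full rectangle; the cube at (1.5, 12.5) (footprint 9.5×24.5) is included at this height; the 27×25.5 cube at (7.5, 8) contributes its full rectangle; Taking the first minus the rest: starting from the 6.5×8.5 cube, the 9.5×24.5 cube at (1.5, 12.5) misses the remaining region (no effect); the 27×25.5 cube at (7.5, 8) misses the remaining region (no effect) — 1 connected region; (whole slice rotated 60° about Z — lengths, areas and connectivity unchanged). The result has 1 disconnected region.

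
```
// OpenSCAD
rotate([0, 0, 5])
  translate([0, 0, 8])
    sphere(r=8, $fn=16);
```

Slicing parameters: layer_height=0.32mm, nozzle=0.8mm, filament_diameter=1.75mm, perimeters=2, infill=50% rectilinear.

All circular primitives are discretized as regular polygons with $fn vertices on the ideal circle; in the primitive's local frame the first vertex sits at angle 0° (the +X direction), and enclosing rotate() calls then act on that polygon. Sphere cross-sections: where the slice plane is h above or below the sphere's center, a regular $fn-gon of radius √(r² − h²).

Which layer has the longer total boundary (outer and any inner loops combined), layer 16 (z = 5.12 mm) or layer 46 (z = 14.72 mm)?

layer 16 (z = 5.12 mm)

Layer 16 (z = 5.12): the sphere: section is a regular 16-gon, circumradius = √(r²−h²) = √(8²−2.88²) = 7.464 (perimeter = 2·16·7.464·sin(180°/16) = 46.59 mm); (whole slice rotated 5° about Z — lengths, areas and connectivity unchanged). So its perimeter = 46.59 mm. Layer 46 (z = 14.72): the r=8 sphere slices to a regular 16-gon of circumradius 4.341 (√(r²−h²) with h=6.72 from center) (perimeter = 2·16·4.341·sin(180°/16) = 27.10 mm); (rotated 5° about Z; rotation is an isometry so areas/perimeters/island counts are preserved). So its perimeter = 27.10 mm. Layer 16 is larger (46.59 vs 27.10 mm).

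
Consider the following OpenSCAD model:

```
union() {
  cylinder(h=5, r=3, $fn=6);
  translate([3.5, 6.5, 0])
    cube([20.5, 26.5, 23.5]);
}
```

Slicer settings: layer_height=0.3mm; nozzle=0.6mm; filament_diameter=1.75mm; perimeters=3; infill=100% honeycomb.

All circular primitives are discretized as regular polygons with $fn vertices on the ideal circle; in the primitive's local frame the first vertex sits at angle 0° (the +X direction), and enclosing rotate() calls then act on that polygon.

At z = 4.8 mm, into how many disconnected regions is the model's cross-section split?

At z = 4.8 mm: the r=3 cylinder contributes a regular 6-gon of circumradius 3; the cube at (3.5, 6.5) is present — its section is the full 20.5×26.5 rectangle; Combining (union): the 2 present regions are separate (no shared area or edge), so areas and boundary lengths simply add and each stays a separate island — 2 connected regions. The result has 2 disconnected regions.

2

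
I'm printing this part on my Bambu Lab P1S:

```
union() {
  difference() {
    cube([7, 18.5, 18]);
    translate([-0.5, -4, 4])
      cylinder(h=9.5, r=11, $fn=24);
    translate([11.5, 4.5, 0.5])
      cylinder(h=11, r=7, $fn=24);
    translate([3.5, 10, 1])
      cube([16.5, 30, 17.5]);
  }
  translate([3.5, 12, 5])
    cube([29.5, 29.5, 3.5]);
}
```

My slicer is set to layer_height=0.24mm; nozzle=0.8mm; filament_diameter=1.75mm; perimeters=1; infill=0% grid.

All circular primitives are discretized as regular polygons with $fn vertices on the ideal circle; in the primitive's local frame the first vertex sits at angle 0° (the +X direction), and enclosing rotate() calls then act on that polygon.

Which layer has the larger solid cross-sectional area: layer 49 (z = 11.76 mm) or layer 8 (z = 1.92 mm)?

layer 8 (z = 1.92 mm)

Layer 49 (z = 11.76): the cube is present — its section is the full 7×18.5 rectangle (area 129.50 mm²); the r=11 cylinder at (-0.5, -4) gives a regular 24-gon of circumradius 11 (constant along its height) (area = (24/2)·11.000²·sin(360°/24) = 375.81 mm²); the cylinder at (11.5, 4.5) is absent (z outside [0.5, 11.5]); the cube at (3.5, 10) (footprint 16.5×30) is included at this height (area 495.00 mm²); Taking the first minus the rest: starting from the 7×18.5 cube (129.50 mm²), the r=11 cylinder at (-0.5, -4) partially overlaps it — only the 41.55 mm² overlap (of its 375.81 mm²) is removed, clipping the outline; the 16.5×30 cube at (3.5, 10) partially overlaps it — only the 29.75 mm² overlap (of its 495.00 mm²) is removed, clipping the outline — area = 58.20 mm²; the cube at (3.5, 12) is not intersected at this z (z outside [5, 8.5]); Merging all regions: only the result so far is present, so the union is just that shape — area = 58.20 mm². So its area = 58.20 mm². Layer 8 (z = 1.92): the 7×18.5 cube contributes its full rectangle (area 129.50 mm²); the cylinder at (-0.5, -4) does not reach this height (z outside [4, 13.5]); the r=7 cylinder at (11.5, 4.5) gives a regular 24-gon of circumradius 7 (constant along its height) (area = (24/2)·7.000²·sin(360°/24) = 152.19 mm²); the 16.5×30 cube at (3.5, 10) contributes its full rectangle (area 495.00 mm²); After the difference (first − rest): starting from the 7×18.5 cube (129.50 mm²), the r=7 cylinder at (11.5, 4.5) partially overlaps it — only the 17.80 mm² overlap (of its 152.19 mm²) is removed, clipping the outline; the 16.5×30 cube at (3.5, 10) partially overlaps it — only the 29.75 mm² overlap (of its 495.00 mm²) is removed, clipping the outline — area = 81.95 mm²; the cube at (3.5, 12) is not intersected at this z (z outside [5, 8.5]); Merging all regions: only the result so far is present, so the union is just that shape — area = 81.95 mm². So its area = 81.95 mm². Layer 8 is larger (81.95 vs 58.20 mm²).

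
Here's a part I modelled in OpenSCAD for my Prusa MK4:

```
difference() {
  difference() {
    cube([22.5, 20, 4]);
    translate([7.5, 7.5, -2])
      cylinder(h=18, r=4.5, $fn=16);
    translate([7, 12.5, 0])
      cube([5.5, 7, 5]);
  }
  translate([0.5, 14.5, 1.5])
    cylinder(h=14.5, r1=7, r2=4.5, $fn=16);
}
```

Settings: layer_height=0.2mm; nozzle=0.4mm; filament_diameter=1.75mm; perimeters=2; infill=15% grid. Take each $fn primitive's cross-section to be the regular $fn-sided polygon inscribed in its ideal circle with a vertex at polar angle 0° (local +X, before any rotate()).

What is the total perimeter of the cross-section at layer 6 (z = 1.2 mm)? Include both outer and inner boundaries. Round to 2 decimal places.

138.09 mm

At z = 1.2 mm: the 22.5×20 cube contributes its full rectangle (perimeter 85.00 mm); the cylinder at (7.5, 7.5): section is a regular 16-gon, circumradius r=4.5 (perimeter = 2·16·4.500·sin(180°/16) = 28.09 mm); the cube at (7, 12.5) (footprint 5.5×7) is included at this height (perimeter 25.00 mm); After the difference (first − rest): starting from the 22.5×20 cube, the r=4.5 cylinder at (7.5, 7.5) lies wholly inside it (removes its full 61.99 mm² and its 28.09 mm outline becomes a hole wall); the 5.5×7 cube at (7, 12.5) lies wholly inside it (removes its full 38.50 mm² and its 25.00 mm outline becomes a hole wall) — boundary (outer + 2 inner loops) = 138.09 mm; the cone at (0.5, 14.5) does not reach this height (z outside [1.5, 16]); Taking the first minus the rest: none of the subtracted shapes is present at this height, so the result so far is unchanged — boundary (outer + 2 inner loops) = 138.09 mm. Overall, the cross-section is one region with 2 holes. Total boundary length (outer + inner) = 138.09 mm.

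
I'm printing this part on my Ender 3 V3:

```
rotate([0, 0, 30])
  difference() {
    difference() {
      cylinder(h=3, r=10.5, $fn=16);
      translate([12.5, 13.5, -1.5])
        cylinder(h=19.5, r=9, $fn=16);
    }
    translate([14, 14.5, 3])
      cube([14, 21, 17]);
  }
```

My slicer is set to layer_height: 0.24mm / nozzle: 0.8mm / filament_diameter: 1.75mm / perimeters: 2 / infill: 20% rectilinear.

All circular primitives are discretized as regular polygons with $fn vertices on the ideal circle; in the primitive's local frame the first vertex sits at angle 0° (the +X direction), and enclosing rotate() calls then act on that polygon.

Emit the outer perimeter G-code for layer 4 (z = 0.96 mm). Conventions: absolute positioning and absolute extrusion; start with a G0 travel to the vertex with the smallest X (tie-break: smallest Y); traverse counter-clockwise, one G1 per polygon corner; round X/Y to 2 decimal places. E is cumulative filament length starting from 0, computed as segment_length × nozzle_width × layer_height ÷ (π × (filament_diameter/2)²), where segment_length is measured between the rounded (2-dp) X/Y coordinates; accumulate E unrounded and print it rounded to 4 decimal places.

G0 X-10.41 Y-1.37 Z0.96
G1 X-9.09 Y-5.25 E0.3272
G1 X-6.39 Y-8.33 E0.6541
G1 X-2.72 Y-10.14 E0.9808
G1 X1.37 Y-10.41 E1.3079
G1 X5.25 Y-9.09 E1.6351
G1 X8.33 Y-6.39 E1.9620
G1 X10.14 Y-2.72 E2.2887
G1 X10.41 Y1.37 E2.6159
G1 X9.09 Y5.25 E2.9430
G1 X6.39 Y8.33 E3.2700
G1 X4.96 Y9.04 E3.3974
G1 X1.75 Y9.25 E3.6542
G1 X-0.49 Y10.35 E3.8534
G1 X-1.37 Y10.41 E3.9238
G1 X-5.25 Y9.09 E4.2510
G1 X-8.33 Y6.39 E4.5779
G1 X-10.14 Y2.72 E4.9046
G1 X-10.41 Y-1.37 E5.2318

At z = 0.96 mm: the r=10.5 cylinder gives a regular 16-gon of circumradius 10.5 (constant along its height); the cylinder at (12.5, 13.5): section is a regular 16-gon, circumradius r=9; Taking the first minus the rest: starting from the r=10.5 cylinder, the r=9 cylinder at (12.5, 13.5) partially overlaps it — only the 3.08 mm² overlap (of its 247.98 mm²) is removed, clipping the outline — 1 connected region; the cube at (14, 14.5) is absent (z outside [3, 20]); After the difference (first − rest): none of the subtracted shapes is present at this height, so the result so far is unchanged — 1 connected region; (rotated 30° about Z; rotation is an isometry so areas/perimeters/island counts are preserved). The outline is a single polygon with 18 vertices. Extrusion per mm of travel: 0.8 × 0.24 / (π × 0.875²) = 0.079824. Accumulating E over each segment gives final E = 5.2318.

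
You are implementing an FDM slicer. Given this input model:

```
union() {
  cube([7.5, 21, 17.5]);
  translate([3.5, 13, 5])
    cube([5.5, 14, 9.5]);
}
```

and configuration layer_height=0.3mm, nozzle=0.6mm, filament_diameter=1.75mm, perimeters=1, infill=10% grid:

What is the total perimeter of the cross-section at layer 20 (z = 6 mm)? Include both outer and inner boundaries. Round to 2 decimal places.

72.00 mm

At z = 6 mm: the cube (footprint 7.5×21) is included at this height (perimeter 57.00 mm); the cube at (3.5, 13) (footprint 5.5×14) is included at this height (perimeter 39.00 mm); Combining (union): the regions partially overlap (shared area 32.00 mm²), so the edge portions inside another operand are dropped and the merged outline is re-measured after clipping — boundary = 72.00 mm. Overall, the cross-section is a single solid region. Total boundary length (outer) = 72.00 mm.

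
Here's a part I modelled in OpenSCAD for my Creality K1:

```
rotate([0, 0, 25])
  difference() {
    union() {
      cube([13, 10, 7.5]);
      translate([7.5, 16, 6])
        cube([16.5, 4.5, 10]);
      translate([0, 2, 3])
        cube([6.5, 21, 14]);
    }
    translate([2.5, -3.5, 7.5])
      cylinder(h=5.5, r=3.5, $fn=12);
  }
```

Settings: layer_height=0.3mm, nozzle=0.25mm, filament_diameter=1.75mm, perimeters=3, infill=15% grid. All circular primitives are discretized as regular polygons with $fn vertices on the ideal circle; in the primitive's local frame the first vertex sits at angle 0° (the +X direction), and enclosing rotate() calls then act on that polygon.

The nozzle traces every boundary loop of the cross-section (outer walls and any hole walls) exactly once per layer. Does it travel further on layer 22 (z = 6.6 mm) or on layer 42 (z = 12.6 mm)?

Layer 22 (z = 6.6): the cube (footprint 13×10) is included at this height (perimeter 46.00 mm); the cube at (7.5, 16) is present — its section is the full 16.5×4.5 rectangle (perimeter 42.00 mm); the cube at (0, 2) (footprint 6.5×21) is included at this height (perimeter 55.00 mm); Taking the union: the regions partially overlap (shared area 52.00 mm²), so the edge portions inside another operand are dropped and the merged outline is re-measured after clipping — boundary = 114.00 mm; the cylinder at (2.5, -3.5) is absent (z outside [7.5, 13]); After the difference (first − rest): none of the subtracted shapes is present at this height, so that combined region is unchanged — boundary = 114.00 mm; (whole slice rotated 25° about Z — lengths, areas and connectivity unchanged). So its perimeter = 114.00 mm. Layer 42 (z = 12.6): the cube is not intersected at this z (z outside [0, 7.5]); the cube at (7.5, 16) (footprint 16.5×4.5) is included at this height (perimeter 42.00 mm); the cube at (0, 2) is present — its section is the full 6.5×21 rectangle (perimeter 55.00 mm); Merging all regions: the 2 present regions are separate (no shared area or edge), so areas and boundary lengths simply add and each stays a separate island — boundary = 97.00 mm; the r=3.5 cylinder at (2.5, -3.5) contributes a regular 12-gon of circumradius 3.5 (perimeter = 2·12·3.500·sin(180°/12) = 21.74 mm); Taking the first minus the rest: starting from the result so far, the r=3.5 cylinder at (2.5, -3.5) misses the remaining region (no effect) — boundary = 97.00 mm; (whole slice rotated 25° about Z — lengths, areas and connectivity unchanged). So its perimeter = 97.00 mm. Layer 22 is larger (114.00 vs 97.00 mm).

layer 22 (z = 6.6 mm)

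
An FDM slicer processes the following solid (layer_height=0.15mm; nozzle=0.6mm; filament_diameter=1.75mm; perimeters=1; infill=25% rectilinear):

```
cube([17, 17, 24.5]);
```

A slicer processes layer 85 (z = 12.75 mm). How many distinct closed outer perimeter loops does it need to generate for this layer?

At z = 12.75 mm: the cube is present — its section is the full 17×17 rectangle. The result has 1 disconnected region.

1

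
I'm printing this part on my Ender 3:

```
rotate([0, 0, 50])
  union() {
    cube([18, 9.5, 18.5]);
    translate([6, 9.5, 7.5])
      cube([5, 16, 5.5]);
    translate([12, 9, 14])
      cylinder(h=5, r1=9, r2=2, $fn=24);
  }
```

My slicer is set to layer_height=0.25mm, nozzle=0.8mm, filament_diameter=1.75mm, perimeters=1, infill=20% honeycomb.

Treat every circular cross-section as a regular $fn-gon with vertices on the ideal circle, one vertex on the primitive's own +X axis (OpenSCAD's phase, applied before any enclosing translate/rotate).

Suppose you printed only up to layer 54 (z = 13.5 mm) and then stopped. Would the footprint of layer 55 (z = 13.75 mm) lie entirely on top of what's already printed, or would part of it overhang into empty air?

Compare the two slices. At z = 13.5: the 18×9.5 cube contributes its full rectangle (area 171.00 mm²); the cube at (6, 9.5) is not intersected at this z (z outside [7.5, 13]); the cone at (12, 9) is not intersected at this z (z outside [14, 19]); Merging all regions: only the 18×9.5 cube is present, so the union is just that shape — area = 171.00 mm²; (rotated 50° about Z; rotation is an isometry so areas/perimeters/island counts are preserved). At z = 13.75: the cube is present — its section is the full 18×9.5 rectangle (area 171.00 mm²); the cube at (6, 9.5) does not reach this height (z outside [7.5, 13]); the cone at (12, 9) is not intersected at this z (z outside [14, 19]); Merging all regions: only the 18×9.5 cube is present, so the union is just that shape — area = 171.00 mm²; (rotated 50° about Z; rotation is an isometry so areas/perimeters/island counts are preserved). Checking containment: the cross-section at z = 13.75 is a subset of the cross-section at z = 13.5.

entirely on top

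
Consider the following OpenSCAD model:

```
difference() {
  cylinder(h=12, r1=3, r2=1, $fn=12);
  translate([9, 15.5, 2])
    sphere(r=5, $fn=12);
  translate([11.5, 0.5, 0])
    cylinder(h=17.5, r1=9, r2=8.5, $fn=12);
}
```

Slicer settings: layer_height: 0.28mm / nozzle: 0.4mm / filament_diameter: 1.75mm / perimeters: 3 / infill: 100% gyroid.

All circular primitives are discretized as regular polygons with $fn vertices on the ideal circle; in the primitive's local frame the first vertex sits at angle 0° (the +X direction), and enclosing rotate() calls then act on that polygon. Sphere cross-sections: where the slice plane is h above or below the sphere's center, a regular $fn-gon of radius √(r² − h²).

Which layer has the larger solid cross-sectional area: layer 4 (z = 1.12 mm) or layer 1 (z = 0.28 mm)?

layer 1 (z = 0.28 mm)

Layer 4 (z = 1.12): the cone: at t=0.093 of its height the radius interpolates to r₁+(r₂−r₁)t = 2.813, giving a regular 12-gon of that circumradius (area = (12/2)·2.813²·sin(360°/12) = 23.74 mm²); the r=5 sphere at (9, 15.5) contributes a regular 12-gon of circumradius √(5²−0.88²) = 4.922 (area = (12/2)·4.922²·sin(360°/12) = 72.68 mm²); the cone at (11.5, 0.5): at t=0.064 of its height the radius interpolates to r₁+(r₂−r₁)t = 8.968, giving a regular 12-gon of that circumradius (area = (12/2)·8.968²·sin(360°/12) = 241.28 mm²); After the difference (first − rest): starting from the cone (23.74 mm²), the r=5 sphere at (9, 15.5) misses the remaining region (no effect); the cone at (11.5, 0.5) partially overlaps it — only the 0.11 mm² overlap (of its 241.28 mm²) is removed, clipping the outline — area = 23.63 mm². So its area = 23.63 mm². Layer 1 (z = 0.28): the cone contributes a regular 12-gon of circumradius 2.953 (interpolated between r1=3 and r2=1 at t=0.023) (area = (12/2)·2.953²·sin(360°/12) = 26.17 mm²); the sphere at (9, 15.5): section is a regular 12-gon, circumradius = √(r²−h²) = √(5²−1.72²) = 4.695 (area = (12/2)·4.695²·sin(360°/12) = 66.12 mm²); the cone at (11.5, 0.5) contributes a regular 12-gon of circumradius 8.992 (interpolated between r1=9 and r2=8.5 at t=0.016) (area = (12/2)·8.992²·sin(360°/12) = 242.57 mm²); Subtracting the remaining from the first: starting from the cone (26.17 mm²), the r=5 sphere at (9, 15.5) misses the remaining region (no effect); the cone at (11.5, 0.5) partially overlaps it — only the 0.34 mm² overlap (of its 242.57 mm²) is removed, clipping the outline — area = 25.83 mm². So its area = 25.83 mm². Layer 1 is larger (25.83 vs 23.63 mm²).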